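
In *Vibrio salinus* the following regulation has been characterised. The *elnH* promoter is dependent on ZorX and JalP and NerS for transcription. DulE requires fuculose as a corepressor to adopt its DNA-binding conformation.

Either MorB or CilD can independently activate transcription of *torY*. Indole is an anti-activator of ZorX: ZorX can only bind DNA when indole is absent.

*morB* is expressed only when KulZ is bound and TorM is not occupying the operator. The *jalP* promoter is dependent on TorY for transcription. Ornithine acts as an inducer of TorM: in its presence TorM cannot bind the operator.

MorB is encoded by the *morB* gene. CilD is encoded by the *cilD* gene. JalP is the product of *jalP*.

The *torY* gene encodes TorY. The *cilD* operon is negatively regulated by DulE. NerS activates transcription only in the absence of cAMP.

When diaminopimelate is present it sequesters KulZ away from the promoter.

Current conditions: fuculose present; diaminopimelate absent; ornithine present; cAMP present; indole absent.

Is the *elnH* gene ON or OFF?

OFF

Indole is absent, so ZorX is active.
Diaminopimelate is absent, so KulZ is active.
Ornithine is present, so TorM is inactive.
No repressor is bound and KulZ is active, so *morB* is transcribed.
So MorB is produced and active.
Fuculose is present, so DulE is active.
With repressor DulE bound, *cilD* is not transcribed.
So CilD is not produced.
Activator MorB is present, so *torY* is transcribed.
So TorY is produced and active.
No repressor is bound and TorY is active, so *jalP* is transcribed.
So JalP is produced and active.
cAMP is present, so NerS is inactive.
Required activator NerS is absent, so *elnH* is not transcribed.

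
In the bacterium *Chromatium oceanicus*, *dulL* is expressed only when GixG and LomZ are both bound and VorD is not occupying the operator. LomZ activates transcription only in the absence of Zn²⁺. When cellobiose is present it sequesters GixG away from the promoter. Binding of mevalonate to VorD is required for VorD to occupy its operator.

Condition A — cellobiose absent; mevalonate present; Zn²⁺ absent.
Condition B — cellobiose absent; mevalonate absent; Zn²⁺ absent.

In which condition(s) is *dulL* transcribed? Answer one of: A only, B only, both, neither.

B only

Condition A:
Cellobiose is absent, so GixG is active.
Mevalonate is present, so VorD is active.
Zn²⁺ is absent, so LomZ is active.
With repressor VorD bound, *dulL* is not transcribed.
→ *dulL* is OFF in A.
Condition B:
Cellobiose is absent, so GixG is active.
Mevalonate is absent, so VorD is inactive.
Zn²⁺ is absent, so LomZ is active.
No repressor is bound and GixG and LomZ are active, so *dulL* is transcribed.
→ *dulL* is ON in B.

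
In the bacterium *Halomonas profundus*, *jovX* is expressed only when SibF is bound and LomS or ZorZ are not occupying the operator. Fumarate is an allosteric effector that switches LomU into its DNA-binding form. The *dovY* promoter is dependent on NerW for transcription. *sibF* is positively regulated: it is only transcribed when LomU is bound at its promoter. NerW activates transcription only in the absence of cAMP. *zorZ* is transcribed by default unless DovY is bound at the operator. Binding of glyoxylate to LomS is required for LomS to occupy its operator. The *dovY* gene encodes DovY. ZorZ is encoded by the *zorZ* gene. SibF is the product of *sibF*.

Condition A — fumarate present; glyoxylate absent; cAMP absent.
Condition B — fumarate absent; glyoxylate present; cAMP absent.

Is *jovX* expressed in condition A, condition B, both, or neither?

Condition A:
Fumarate is present, so LomU is active.
No repressor is bound and LomU is active, so *sibF* is transcribed.
So SibF is produced and active.
Glyoxylate is absent, so LomS is inactive.
cAMP is absent, so NerW is active.
No repressor is bound and NerW is active, so *dovY* is transcribed.
So DovY is produced and active.
With repressor DovY bound, *zorZ* is not transcribed.
So ZorZ is not produced.
No repressor is bound and SibF is active, so *jovX* is transcribed.
→ *jovX* is ON in A.
Condition B:
Fumarate is absent, so LomU is inactive.
Required activator LomU is absent, so *sibF* is not transcribed.
So SibF is not produced.
Glyoxylate is present, so LomS is active.
cAMP is absent, so NerW is active.
No repressor is bound and NerW is active, so *dovY* is transcribed.
So DovY is produced and active.
With repressor DovY bound, *zorZ* is not transcribed.
So ZorZ is not produced.
With repressor LomS bound, *jovX* is not transcribed.
→ *jovX* is OFF in B.

A only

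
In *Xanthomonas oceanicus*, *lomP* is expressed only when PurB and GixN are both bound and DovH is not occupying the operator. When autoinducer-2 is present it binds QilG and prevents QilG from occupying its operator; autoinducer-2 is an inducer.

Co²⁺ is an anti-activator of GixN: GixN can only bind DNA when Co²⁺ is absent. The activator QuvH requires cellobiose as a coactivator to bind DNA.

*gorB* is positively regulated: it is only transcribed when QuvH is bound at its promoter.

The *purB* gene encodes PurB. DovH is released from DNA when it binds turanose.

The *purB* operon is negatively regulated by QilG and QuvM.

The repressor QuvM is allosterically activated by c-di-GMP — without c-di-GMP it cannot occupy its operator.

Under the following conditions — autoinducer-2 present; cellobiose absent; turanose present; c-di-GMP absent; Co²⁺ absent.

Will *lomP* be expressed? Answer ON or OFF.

ON

Autoinducer-2 is present, so QilG is inactive.
c-di-GMP is absent, so QuvM is inactive.
With no repressor bound, *purB* is transcribed.
So PurB is produced and active.
Co²⁺ is absent, so GixN is active.
Turanose is present, so DovH is inactive.
No repressor is bound and PurB and GixN are active, so *lomP* is transcribed.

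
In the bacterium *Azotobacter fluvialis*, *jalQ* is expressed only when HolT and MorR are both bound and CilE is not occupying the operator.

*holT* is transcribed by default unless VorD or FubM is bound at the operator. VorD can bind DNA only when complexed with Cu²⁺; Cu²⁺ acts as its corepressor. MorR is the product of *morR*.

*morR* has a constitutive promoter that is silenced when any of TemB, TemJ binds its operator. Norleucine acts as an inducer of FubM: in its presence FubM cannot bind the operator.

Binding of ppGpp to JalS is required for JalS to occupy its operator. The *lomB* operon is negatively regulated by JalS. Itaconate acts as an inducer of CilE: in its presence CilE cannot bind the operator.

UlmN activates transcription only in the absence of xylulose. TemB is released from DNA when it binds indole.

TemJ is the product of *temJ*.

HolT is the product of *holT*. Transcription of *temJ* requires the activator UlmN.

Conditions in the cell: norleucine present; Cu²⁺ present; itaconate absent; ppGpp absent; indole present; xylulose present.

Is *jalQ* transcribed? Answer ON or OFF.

Cu²⁺ is present, so VorD is active.
Norleucine is present, so FubM is inactive.
With repressor VorD bound, *holT* is not transcribed.
So HolT is not produced.
Indole is present, so TemB is inactive.
Xylulose is present, so UlmN is inactive.
Required activator UlmN is absent, so *temJ* is not transcribed.
So TemJ is not produced.
With no repressor bound, *morR* is transcribed.
So MorR is produced and active.
Itaconate is absent, so CilE is active.
With repressor CilE bound, *jalQ* is not transcribed.

OFF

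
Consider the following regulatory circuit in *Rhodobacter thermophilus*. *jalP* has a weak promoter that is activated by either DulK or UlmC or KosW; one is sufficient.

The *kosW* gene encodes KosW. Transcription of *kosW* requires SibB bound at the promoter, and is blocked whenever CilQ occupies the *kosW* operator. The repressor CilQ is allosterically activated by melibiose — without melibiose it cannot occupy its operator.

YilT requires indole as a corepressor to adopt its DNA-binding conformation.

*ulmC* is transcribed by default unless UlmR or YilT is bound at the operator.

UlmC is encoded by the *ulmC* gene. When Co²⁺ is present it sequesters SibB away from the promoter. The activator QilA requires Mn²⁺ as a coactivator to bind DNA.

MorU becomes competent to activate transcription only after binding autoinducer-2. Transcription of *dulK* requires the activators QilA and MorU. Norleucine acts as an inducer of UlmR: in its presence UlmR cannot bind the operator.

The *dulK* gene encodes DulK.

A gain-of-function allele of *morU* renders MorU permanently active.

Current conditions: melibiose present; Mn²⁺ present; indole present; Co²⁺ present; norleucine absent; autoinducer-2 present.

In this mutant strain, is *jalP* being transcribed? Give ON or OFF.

ON

Mn²⁺ is present, so QilA is active.
MorU is constitutively active in this strain.
No repressor is bound and QilA and MorU are active, so *dulK* is transcribed.
So DulK is produced and active.
Norleucine is absent, so UlmR is active.
Indole is present, so YilT is active.
With repressor UlmR bound, *ulmC* is not transcribed.
So UlmC is not produced.
Co²⁺ is present, so SibB is inactive.
Melibiose is present, so CilQ is active.
With repressor CilQ bound, *kosW* is not transcribed.
So KosW is not produced.
Activator DulK is present, so *jalP* is transcribed.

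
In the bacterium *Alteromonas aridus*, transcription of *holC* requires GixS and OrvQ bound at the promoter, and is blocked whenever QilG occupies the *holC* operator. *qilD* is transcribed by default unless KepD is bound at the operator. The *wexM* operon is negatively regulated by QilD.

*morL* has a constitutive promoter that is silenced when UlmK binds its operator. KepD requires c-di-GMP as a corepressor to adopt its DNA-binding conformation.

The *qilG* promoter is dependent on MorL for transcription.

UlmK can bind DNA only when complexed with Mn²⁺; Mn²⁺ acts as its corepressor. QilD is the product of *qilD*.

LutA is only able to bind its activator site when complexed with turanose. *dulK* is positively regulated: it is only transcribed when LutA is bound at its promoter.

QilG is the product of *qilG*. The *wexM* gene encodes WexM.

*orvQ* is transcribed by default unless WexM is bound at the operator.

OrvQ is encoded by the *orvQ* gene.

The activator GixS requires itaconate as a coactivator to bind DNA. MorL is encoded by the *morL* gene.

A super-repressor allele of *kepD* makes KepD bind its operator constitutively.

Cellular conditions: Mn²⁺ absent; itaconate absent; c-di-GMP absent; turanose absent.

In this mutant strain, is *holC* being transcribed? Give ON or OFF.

Itaconate is absent, so GixS is inactive.
KepD is constitutively active in this strain.
With repressor KepD bound, *qilD* is not transcribed.
So QilD is not produced.
With no repressor bound, *wexM* is transcribed.
So WexM is produced and active.
With repressor WexM bound, *orvQ* is not transcribed.
So OrvQ is not produced.
Mn²⁺ is absent, so UlmK is inactive.
With no repressor bound, *morL* is transcribed.
So MorL is produced and active.
No repressor is bound and MorL is active, so *qilG* is transcribed.
So QilG is produced and active.
With repressor QilG bound, *holC* is not transcribed.

OFF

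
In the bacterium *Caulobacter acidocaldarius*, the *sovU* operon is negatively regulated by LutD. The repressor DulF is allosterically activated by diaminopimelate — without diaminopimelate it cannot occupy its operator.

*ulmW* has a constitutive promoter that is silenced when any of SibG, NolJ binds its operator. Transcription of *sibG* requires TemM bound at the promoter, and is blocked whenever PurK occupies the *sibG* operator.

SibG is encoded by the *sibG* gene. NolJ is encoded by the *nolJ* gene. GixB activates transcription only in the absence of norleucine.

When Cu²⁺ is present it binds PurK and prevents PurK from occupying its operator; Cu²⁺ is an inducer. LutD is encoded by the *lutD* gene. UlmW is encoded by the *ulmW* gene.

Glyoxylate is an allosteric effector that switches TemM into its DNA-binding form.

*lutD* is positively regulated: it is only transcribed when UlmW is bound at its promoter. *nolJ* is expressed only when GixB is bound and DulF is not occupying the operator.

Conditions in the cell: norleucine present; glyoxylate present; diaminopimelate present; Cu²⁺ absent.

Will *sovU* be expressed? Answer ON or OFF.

Cu²⁺ is absent, so PurK is active.
Glyoxylate is present, so TemM is active.
With repressor PurK bound, *sibG* is not transcribed.
So SibG is not produced.
Norleucine is present, so GixB is inactive.
Diaminopimelate is present, so DulF is active.
With repressor DulF bound, *nolJ* is not transcribed.
So NolJ is not produced.
With no repressor bound, *ulmW* is transcribed.
So UlmW is produced and active.
No repressor is bound and UlmW is active, so *lutD* is transcribed.
So LutD is produced and active.
With repressor LutD bound, *sovU* is not transcribed.

OFF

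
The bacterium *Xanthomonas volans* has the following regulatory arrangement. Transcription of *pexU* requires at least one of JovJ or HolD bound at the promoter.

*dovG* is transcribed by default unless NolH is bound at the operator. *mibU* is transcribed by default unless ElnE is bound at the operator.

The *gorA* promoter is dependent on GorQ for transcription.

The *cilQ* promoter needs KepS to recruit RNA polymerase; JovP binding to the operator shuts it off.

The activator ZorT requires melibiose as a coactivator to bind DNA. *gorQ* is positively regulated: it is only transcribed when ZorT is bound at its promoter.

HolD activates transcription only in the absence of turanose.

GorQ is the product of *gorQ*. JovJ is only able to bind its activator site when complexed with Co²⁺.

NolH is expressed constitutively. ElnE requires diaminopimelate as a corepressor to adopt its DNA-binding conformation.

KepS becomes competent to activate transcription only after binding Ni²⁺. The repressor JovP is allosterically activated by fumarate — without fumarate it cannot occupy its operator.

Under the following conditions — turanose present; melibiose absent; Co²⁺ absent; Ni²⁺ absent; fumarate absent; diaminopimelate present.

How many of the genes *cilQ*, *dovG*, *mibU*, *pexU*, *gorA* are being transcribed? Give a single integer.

Fumarate is absent, so JovP is inactive.
Ni²⁺ is absent, so KepS is inactive.
Required activator KepS is absent, so *cilQ* is not transcribed.
→ *cilQ* is OFF.
NolH is produced constitutively and is active.
With repressor NolH bound, *dovG* is not transcribed.
→ *dovG* is OFF.
Diaminopimelate is present, so ElnE is active.
With repressor ElnE bound, *mibU* is not transcribed.
→ *mibU* is OFF.
Co²⁺ is absent, so JovJ is inactive.
Turanose is present, so HolD is inactive.
No activator is available at the *pexU* promoter, so *pexU* is not transcribed.
→ *pexU* is OFF.
Melibiose is absent, so ZorT is inactive.
Required activator ZorT is absent, so *gorQ* is not transcribed.
So GorQ is not produced.
Required activator GorQ is absent, so *gorA* is not transcribed.
→ *gorA* is OFF.
0 of the 5 genes are transcribed.

0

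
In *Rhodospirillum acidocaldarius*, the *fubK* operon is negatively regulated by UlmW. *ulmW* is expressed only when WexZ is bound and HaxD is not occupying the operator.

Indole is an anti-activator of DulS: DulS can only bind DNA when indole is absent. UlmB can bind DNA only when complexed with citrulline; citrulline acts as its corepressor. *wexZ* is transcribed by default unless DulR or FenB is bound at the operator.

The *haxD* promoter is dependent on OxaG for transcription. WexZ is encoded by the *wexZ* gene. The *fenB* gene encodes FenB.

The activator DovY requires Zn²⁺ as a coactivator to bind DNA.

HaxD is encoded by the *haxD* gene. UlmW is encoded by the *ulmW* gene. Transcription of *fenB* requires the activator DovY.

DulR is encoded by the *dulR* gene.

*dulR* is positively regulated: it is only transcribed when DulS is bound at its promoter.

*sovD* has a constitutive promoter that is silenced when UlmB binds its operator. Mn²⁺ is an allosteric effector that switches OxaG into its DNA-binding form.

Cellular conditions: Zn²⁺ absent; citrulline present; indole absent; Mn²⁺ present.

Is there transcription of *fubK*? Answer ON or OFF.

ON

Indole is absent, so DulS is active.
No repressor is bound and DulS is active, so *dulR* is transcribed.
So DulR is produced and active.
Zn²⁺ is absent, so DovY is inactive.
Required activator DovY is absent, so *fenB* is not transcribed.
So FenB is not produced.
With repressor DulR bound, *wexZ* is not transcribed.
So WexZ is not produced.
Mn²⁺ is present, so OxaG is active.
No repressor is bound and OxaG is active, so *haxD* is transcribed.
So HaxD is produced and active.
With repressor HaxD bound, *ulmW* is not transcribed.
So UlmW is not produced.
With no repressor bound, *fubK* is transcribed.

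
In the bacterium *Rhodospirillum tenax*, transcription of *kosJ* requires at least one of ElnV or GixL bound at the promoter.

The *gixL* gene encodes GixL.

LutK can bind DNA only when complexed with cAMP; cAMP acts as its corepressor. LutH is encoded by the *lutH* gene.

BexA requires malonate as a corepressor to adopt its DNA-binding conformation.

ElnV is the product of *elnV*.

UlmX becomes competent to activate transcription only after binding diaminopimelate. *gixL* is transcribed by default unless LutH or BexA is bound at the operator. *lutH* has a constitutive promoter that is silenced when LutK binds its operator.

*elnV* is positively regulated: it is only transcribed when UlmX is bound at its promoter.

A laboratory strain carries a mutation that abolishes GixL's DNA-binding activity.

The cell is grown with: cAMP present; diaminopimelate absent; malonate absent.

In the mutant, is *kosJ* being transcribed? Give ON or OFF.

Diaminopimelate is absent, so UlmX is inactive.
Required activator UlmX is absent, so *elnV* is not transcribed.
So ElnV is not produced.
GixL is non-functional in this strain, so it has no effect.
No activator is available at the *kosJ* promoter, so *kosJ* is not transcribed.

OFF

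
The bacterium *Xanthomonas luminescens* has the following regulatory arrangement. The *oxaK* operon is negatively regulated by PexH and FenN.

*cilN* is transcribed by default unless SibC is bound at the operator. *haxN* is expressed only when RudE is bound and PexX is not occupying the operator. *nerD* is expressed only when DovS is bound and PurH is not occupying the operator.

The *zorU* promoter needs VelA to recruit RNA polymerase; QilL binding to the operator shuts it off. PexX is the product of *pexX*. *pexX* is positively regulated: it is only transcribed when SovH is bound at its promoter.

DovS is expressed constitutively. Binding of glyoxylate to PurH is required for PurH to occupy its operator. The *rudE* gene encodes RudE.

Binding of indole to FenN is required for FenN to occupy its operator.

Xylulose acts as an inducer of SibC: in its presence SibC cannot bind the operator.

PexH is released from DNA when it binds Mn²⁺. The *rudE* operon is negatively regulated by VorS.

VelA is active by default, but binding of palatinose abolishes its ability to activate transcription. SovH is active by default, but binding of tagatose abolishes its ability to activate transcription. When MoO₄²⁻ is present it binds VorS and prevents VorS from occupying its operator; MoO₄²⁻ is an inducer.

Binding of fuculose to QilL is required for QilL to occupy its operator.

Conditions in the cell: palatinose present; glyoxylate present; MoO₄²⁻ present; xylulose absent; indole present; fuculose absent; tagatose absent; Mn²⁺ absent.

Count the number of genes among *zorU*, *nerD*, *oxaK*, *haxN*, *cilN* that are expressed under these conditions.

Fuculose is absent, so QilL is inactive.
Palatinose is present, so VelA is inactive.
Required activator VelA is absent, so *zorU* is not transcribed.
→ *zorU* is OFF.
Glyoxylate is present, so PurH is active.
DovS is produced constitutively and is active.
With repressor PurH bound, *nerD* is not transcribed.
→ *nerD* is OFF.
Mn²⁺ is absent, so PexH is active.
Indole is present, so FenN is active.
With repressor PexH bound, *oxaK* is not transcribed.
→ *oxaK* is OFF.
MoO₄²⁻ is present, so VorS is inactive.
With no repressor bound, *rudE* is transcribed.
So RudE is produced and active.
Tagatose is absent, so SovH is active.
No repressor is bound and SovH is active, so *pexX* is transcribed.
So PexX is produced and active.
With repressor PexX bound, *haxN* is not transcribed.
→ *haxN* is OFF.
Xylulose is absent, so SibC is active.
With repressor SibC bound, *cilN* is not transcribed.
→ *cilN* is OFF.
0 of the 5 genes are transcribed.

0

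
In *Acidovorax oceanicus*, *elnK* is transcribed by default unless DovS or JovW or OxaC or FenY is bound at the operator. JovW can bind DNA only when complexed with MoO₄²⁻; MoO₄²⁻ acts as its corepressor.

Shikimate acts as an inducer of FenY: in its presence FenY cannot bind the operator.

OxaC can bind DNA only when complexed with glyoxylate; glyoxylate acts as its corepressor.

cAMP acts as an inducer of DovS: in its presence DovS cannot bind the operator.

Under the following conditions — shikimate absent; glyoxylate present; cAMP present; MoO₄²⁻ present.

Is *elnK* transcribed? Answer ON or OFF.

OFF

cAMP is present, so DovS is inactive.
MoO₄²⁻ is present, so JovW is active.
Glyoxylate is present, so OxaC is active.
Shikimate is absent, so FenY is active.
With repressor JovW bound, *elnK* is not transcribed.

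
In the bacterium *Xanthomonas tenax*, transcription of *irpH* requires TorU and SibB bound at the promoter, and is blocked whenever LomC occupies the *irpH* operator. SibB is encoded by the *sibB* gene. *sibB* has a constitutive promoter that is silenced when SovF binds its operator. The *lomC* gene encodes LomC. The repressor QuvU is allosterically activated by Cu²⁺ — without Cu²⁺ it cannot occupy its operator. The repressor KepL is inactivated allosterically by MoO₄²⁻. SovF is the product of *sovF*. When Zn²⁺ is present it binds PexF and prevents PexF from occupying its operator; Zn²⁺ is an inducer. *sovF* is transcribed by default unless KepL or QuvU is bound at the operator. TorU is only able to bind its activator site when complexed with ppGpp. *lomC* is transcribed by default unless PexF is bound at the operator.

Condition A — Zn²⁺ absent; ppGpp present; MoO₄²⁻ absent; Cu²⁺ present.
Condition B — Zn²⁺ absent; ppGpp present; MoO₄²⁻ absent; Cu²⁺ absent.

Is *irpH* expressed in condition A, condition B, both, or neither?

Condition A:
Zn²⁺ is absent, so PexF is active.
With repressor PexF bound, *lomC* is not transcribed.
So LomC is not produced.
ppGpp is present, so TorU is active.
MoO₄²⁻ is absent, so KepL is active.
Cu²⁺ is present, so QuvU is active.
With repressor KepL bound, *sovF* is not transcribed.
So SovF is not produced.
With no repressor bound, *sibB* is transcribed.
So SibB is produced and active.
No repressor is bound and TorU and SibB are active, so *irpH* is transcribed.
→ *irpH* is ON in A.
Condition B:
Zn²⁺ is absent, so PexF is active.
With repressor PexF bound, *lomC* is not transcribed.
So LomC is not produced.
ppGpp is present, so TorU is active.
MoO₄²⁻ is absent, so KepL is active.
Cu²⁺ is absent, so QuvU is inactive.
With repressor KepL bound, *sovF* is not transcribed.
So SovF is not produced.
With no repressor bound, *sibB* is transcribed.
So SibB is produced and active.
No repressor is bound and TorU and SibB are active, so *irpH* is transcribed.
→ *irpH* is ON in B.

both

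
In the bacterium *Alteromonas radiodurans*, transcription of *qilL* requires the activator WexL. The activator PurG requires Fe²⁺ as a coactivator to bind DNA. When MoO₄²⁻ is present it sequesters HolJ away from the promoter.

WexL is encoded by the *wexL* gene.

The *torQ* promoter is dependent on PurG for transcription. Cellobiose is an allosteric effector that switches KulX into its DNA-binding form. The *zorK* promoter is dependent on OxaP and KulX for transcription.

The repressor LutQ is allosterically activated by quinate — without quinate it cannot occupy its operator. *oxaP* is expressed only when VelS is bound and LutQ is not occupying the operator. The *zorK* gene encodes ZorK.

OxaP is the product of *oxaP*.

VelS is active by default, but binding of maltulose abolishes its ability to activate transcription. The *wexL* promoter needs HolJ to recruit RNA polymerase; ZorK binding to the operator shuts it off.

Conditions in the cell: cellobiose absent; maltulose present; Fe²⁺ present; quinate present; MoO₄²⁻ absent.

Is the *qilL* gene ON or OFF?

Maltulose is present, so VelS is inactive.
Quinate is present, so LutQ is active.
With repressor LutQ bound, *oxaP* is not transcribed.
So OxaP is not produced.
Cellobiose is absent, so KulX is inactive.
Required activator OxaP is absent, so *zorK* is not transcribed.
So ZorK is not produced.
MoO₄²⁻ is absent, so HolJ is active.
No repressor is bound and HolJ is active, so *wexL* is transcribed.
So WexL is produced and active.
No repressor is bound and WexL is active, so *qilL* is transcribed.

ON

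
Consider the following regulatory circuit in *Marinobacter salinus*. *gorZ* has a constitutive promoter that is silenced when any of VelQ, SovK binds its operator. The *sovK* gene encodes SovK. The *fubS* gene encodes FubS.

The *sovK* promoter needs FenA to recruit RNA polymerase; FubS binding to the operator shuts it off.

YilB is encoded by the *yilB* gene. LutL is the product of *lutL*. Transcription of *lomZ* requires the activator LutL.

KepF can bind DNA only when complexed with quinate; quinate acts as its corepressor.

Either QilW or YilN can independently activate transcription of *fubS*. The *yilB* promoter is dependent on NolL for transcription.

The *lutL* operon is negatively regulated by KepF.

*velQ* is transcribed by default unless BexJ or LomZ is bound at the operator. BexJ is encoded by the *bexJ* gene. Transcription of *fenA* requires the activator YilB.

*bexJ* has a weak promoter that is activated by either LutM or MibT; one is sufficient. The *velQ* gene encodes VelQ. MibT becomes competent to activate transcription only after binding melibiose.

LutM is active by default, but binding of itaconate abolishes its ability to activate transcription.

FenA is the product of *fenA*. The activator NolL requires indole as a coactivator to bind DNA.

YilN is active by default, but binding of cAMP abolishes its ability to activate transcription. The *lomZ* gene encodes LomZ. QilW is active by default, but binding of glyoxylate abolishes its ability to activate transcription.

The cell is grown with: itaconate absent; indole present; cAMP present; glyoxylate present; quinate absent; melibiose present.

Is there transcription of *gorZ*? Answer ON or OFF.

Itaconate is absent, so LutM is active.
Melibiose is present, so MibT is active.
Activator LutM is present, so *bexJ* is transcribed.
So BexJ is produced and active.
Quinate is absent, so KepF is inactive.
With no repressor bound, *lutL* is transcribed.
So LutL is produced and active.
No repressor is bound and LutL is active, so *lomZ* is transcribed.
So LomZ is produced and active.
With repressor BexJ bound, *velQ* is not transcribed.
So VelQ is not produced.
Glyoxylate is present, so QilW is inactive.
cAMP is present, so YilN is inactive.
No activator is available at the *fubS* promoter, so *fubS* is not transcribed.
So FubS is not produced.
Indole is present, so NolL is active.
No repressor is bound and NolL is active, so *yilB* is transcribed.
So YilB is produced and active.
No repressor is bound and YilB is active, so *fenA* is transcribed.
So FenA is produced and active.
No repressor is bound and FenA is active, so *sovK* is transcribed.
So SovK is produced and active.
With repressor SovK bound, *gorZ* is not transcribed.

OFF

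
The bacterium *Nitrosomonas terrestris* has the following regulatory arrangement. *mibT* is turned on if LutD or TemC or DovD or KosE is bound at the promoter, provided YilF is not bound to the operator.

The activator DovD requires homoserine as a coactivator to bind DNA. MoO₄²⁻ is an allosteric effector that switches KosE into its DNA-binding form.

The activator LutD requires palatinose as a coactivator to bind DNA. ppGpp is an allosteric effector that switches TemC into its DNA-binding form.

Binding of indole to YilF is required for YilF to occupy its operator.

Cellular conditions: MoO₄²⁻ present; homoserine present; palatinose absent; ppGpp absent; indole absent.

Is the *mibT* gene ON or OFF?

Palatinose is absent, so LutD is inactive.
Indole is absent, so YilF is inactive.
ppGpp is absent, so TemC is inactive.
Homoserine is present, so DovD is active.
MoO₄²⁻ is present, so KosE is active.
Activator DovD is present, so *mibT* is transcribed.

ON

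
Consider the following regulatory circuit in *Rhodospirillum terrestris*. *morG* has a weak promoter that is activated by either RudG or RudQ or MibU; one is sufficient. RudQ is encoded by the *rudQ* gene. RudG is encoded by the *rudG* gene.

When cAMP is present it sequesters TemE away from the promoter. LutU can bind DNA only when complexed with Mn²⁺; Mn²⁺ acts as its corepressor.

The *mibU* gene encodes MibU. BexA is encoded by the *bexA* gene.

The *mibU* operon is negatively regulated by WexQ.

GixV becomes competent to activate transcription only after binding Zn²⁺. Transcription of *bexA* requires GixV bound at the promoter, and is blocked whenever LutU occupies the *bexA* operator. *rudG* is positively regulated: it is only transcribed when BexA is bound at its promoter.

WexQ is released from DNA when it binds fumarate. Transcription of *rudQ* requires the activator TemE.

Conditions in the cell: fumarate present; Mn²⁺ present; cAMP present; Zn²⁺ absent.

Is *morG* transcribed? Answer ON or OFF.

Mn²⁺ is present, so LutU is active.
Zn²⁺ is absent, so GixV is inactive.
With repressor LutU bound, *bexA* is not transcribed.
So BexA is not produced.
Required activator BexA is absent, so *rudG* is not transcribed.
So RudG is not produced.
cAMP is present, so TemE is inactive.
Required activator TemE is absent, so *rudQ* is not transcribed.
So RudQ is not produced.
Fumarate is present, so WexQ is inactive.
With no repressor bound, *mibU* is transcribed.
So MibU is produced and active.
Activator MibU is present, so *morG* is transcribed.

ON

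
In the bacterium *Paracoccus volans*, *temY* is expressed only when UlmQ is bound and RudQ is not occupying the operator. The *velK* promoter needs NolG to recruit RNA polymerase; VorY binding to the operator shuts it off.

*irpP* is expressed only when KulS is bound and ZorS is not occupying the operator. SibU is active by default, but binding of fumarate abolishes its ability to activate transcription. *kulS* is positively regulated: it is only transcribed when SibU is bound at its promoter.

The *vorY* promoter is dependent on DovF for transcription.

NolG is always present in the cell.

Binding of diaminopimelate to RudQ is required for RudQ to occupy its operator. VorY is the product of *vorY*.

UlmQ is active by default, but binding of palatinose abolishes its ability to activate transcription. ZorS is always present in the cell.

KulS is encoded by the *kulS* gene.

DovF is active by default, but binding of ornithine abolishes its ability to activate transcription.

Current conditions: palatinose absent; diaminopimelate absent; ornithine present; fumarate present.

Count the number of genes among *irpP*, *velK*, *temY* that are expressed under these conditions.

Fumarate is present, so SibU is inactive.
Required activator SibU is absent, so *kulS* is not transcribed.
So KulS is not produced.
ZorS is produced constitutively and is active.
With repressor ZorS bound, *irpP* is not transcribed.
→ *irpP* is OFF.
NolG is produced constitutively and is active.
Ornithine is present, so DovF is inactive.
Required activator DovF is absent, so *vorY* is not transcribed.
So VorY is not produced.
No repressor is bound and NolG is active, so *velK* is transcribed.
→ *velK* is ON.
Diaminopimelate is absent, so RudQ is inactive.
Palatinose is absent, so UlmQ is active.
No repressor is bound and UlmQ is active, so *temY* is transcribed.
→ *temY* is ON.
2 of the 3 genes are transcribed.

2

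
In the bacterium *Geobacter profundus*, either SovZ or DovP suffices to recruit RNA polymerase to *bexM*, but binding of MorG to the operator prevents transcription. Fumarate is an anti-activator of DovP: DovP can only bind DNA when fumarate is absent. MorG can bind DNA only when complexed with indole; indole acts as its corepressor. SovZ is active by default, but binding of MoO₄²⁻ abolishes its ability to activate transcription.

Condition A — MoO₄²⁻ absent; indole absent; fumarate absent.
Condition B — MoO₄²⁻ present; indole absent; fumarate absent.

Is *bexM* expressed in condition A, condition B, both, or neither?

Condition A:
MoO₄²⁻ is absent, so SovZ is active.
Indole is absent, so MorG is inactive.
Fumarate is absent, so DovP is active.
Activator SovZ is present, so *bexM* is transcribed.
→ *bexM* is ON in A.
Condition B:
MoO₄²⁻ is present, so SovZ is inactive.
Indole is absent, so MorG is inactive.
Fumarate is absent, so DovP is active.
Activator DovP is present, so *bexM* is transcribed.
→ *bexM* is ON in B.

both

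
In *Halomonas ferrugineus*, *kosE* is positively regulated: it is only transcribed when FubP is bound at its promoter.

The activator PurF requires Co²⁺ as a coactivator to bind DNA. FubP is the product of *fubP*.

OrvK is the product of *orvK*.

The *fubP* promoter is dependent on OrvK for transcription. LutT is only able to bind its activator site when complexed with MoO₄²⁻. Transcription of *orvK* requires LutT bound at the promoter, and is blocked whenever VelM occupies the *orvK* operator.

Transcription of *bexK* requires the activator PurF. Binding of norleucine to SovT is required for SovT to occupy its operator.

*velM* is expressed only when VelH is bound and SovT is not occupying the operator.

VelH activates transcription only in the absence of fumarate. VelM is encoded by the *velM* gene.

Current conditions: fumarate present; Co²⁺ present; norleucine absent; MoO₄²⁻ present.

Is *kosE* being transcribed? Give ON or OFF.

ON

Norleucine is absent, so SovT is inactive.
Fumarate is present, so VelH is inactive.
Required activator VelH is absent, so *velM* is not transcribed.
So VelM is not produced.
MoO₄²⁻ is present, so LutT is active.
No repressor is bound and LutT is active, so *orvK* is transcribed.
So OrvK is produced and active.
No repressor is bound and OrvK is active, so *fubP* is transcribed.
So FubP is produced and active.
No repressor is bound and FubP is active, so *kosE* is transcribed.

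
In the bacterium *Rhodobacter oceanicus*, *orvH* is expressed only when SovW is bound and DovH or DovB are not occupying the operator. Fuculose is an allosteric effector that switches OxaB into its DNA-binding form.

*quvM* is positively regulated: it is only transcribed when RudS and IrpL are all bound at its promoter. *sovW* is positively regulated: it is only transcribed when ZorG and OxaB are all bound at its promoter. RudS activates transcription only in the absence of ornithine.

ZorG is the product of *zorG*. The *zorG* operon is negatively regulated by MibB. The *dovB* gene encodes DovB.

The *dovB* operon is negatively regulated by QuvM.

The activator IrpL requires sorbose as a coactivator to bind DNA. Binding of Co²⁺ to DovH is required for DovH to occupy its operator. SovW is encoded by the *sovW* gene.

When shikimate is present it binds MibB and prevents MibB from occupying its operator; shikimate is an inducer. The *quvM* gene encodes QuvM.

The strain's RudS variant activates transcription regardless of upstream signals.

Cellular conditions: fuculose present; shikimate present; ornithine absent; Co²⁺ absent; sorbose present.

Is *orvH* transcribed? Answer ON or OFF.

ON

Co²⁺ is absent, so DovH is inactive.
RudS is constitutively active in this strain.
Sorbose is present, so IrpL is active.
No repressor is bound and RudS and IrpL are active, so *quvM* is transcribed.
So QuvM is produced and active.
With repressor QuvM bound, *dovB* is not transcribed.
So DovB is not produced.
Shikimate is present, so MibB is inactive.
With no repressor bound, *zorG* is transcribed.
So ZorG is produced and active.
Fuculose is present, so OxaB is active.
No repressor is bound and ZorG and OxaB are active, so *sovW* is transcribed.
So SovW is produced and active.
No repressor is bound and SovW is active, so *orvH* is transcribed.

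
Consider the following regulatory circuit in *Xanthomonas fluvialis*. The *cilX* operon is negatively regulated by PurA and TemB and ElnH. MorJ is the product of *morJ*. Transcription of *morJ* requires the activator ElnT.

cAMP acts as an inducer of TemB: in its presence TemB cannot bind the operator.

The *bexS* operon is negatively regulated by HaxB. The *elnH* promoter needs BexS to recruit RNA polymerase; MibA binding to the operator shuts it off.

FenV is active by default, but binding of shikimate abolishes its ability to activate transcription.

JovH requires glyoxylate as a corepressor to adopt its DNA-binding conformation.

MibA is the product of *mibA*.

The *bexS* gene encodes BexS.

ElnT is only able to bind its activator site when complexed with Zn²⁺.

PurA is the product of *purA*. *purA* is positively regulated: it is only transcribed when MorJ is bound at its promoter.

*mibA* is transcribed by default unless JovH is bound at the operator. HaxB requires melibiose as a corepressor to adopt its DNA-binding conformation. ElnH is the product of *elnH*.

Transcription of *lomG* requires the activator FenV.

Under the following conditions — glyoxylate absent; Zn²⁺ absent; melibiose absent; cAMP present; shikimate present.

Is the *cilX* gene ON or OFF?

ON

Zn²⁺ is absent, so ElnT is inactive.
Required activator ElnT is absent, so *morJ* is not transcribed.
So MorJ is not produced.
Required activator MorJ is absent, so *purA* is not transcribed.
So PurA is not produced.
cAMP is present, so TemB is inactive.
Glyoxylate is absent, so JovH is inactive.
With no repressor bound, *mibA* is transcribed.
So MibA is produced and active.
Melibiose is absent, so HaxB is inactive.
With no repressor bound, *bexS* is transcribed.
So BexS is produced and active.
With repressor MibA bound, *elnH* is not transcribed.
So ElnH is not produced.
With no repressor bound, *cilX* is transcribed.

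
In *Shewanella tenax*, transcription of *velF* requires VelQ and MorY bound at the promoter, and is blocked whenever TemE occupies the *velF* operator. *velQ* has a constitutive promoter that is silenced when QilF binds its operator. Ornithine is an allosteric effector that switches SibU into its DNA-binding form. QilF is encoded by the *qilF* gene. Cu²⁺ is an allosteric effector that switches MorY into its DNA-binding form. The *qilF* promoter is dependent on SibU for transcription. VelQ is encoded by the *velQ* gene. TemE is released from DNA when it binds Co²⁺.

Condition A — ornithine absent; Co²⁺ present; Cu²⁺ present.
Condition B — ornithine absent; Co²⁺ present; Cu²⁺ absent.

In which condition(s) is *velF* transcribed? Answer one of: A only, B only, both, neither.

A only

Condition A:
Ornithine is absent, so SibU is inactive.
Required activator SibU is absent, so *qilF* is not transcribed.
So QilF is not produced.
With no repressor bound, *velQ* is transcribed.
So VelQ is produced and active.
Co²⁺ is present, so TemE is inactive.
Cu²⁺ is present, so MorY is active.
No repressor is bound and VelQ and MorY are active, so *velF* is transcribed.
→ *velF* is ON in A.
Condition B:
Ornithine is absent, so SibU is inactive.
Required activator SibU is absent, so *qilF* is not transcribed.
So QilF is not produced.
With no repressor bound, *velQ* is transcribed.
So VelQ is produced and active.
Co²⁺ is present, so TemE is inactive.
Cu²⁺ is absent, so MorY is inactive.
Required activator MorY is absent, so *velF* is not transcribed.
→ *velF* is OFF in B.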